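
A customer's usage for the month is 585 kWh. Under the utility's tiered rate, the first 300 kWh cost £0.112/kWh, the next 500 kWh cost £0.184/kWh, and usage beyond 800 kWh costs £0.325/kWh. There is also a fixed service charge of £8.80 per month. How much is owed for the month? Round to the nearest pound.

First 300 kWh × £0.112 = £33.60
Next 285 kWh × £0.184 = £52.44
Remaining tier: 0 kWh (not reached)
Energy charge = £86.04; + service £8.80 = £94.84 ≈ £95

£95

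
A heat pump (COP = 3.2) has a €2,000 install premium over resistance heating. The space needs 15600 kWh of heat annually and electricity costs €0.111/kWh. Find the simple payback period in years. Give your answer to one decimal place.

Resistance: 15600 kWh × €0.111 = €1,731.60/yr
Heat pump: 15600 / 3.2 = 4875 kWh in → × €0.111 = €541.12/yr
Annual savings = €1,190.47
Payback = €2,000 / €1,190.47 = 1.68 years

1.7 years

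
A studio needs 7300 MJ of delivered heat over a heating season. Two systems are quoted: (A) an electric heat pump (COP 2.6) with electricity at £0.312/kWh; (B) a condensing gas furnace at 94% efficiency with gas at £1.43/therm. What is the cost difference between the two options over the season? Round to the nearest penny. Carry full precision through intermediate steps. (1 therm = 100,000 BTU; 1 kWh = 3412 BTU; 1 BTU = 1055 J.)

Heat load = 7300 MJ = 7,300,000,000 J / 1055 = 6,919,431 BTU
Gas: input = 6,919,431 / 0.94 = 7,361,097 BTU = 73.61 therm → 73.61 × £1.43 = £105.26
Heat pump: 6,919,431 BTU / 3412 = 2,028 kWh heat; / 2.6 = 780 kWh in → × £0.312 = £243.36
Difference = |£105.26 − £243.36| = £138.09

£138.09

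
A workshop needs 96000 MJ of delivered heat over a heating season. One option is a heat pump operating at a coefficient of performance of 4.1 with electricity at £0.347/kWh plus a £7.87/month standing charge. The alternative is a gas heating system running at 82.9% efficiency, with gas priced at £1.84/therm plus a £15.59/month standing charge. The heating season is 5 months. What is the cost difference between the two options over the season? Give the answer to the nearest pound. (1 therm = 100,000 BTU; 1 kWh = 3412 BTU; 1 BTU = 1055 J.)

Heat load = 96000 MJ = 96,000,000,000 J / 1055 = 90,995,261 BTU
Gas: input = 90,995,261 / 0.829 = 109,765,091 BTU = 1,098 therm → 1,098 × £1.84 = £2,019.68; + 5 × £15.59 standing = £2,097.63
Heat pump: 90,995,261 BTU / 3412 = 26,670 kWh heat; / 4.1 = 6,505 kWh in → × £0.347 = £2,257.12; + 5 × £7.87 standing = £2,296.47
Difference = |£2,097.63 − £2,296.47| = £198.85 ≈ £199

£199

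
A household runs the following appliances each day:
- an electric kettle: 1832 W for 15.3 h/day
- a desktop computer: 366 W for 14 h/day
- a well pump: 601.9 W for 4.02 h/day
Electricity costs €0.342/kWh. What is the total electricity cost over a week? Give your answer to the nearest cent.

€85.16

electric kettle: 1832 W × 15.3 h × 7 d = 196,207 Wh = 196.2 kWh
desktop computer: 366 W × 14 h × 7 d = 35,868 Wh = 35.87 kWh
well pump: 601.9 W × 4.02 h × 7 d = 16,937 Wh = 16.94 kWh
Total energy = 196.2 + 35.87 + 16.94 = 249 kWh
Cost = 249 kWh × €0.342 = €85.16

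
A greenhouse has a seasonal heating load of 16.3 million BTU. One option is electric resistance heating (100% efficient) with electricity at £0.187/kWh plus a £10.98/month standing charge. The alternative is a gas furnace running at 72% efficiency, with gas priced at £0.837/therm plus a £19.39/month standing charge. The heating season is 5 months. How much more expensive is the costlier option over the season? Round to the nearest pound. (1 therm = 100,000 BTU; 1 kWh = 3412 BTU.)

£662

Heat load = 16.3 × 10⁶ BTU = 16,300,000 BTU
Gas: input = 16,300,000 / 0.72 = 22,638,889 BTU = 226.4 therm → 226.4 × £0.837 = £189.49; + 5 × £19.39 standing = £286.44
Electric: 16,300,000 BTU / 3412 = 4,777 kWh → × £0.187 = £893.35; + 5 × £10.98 standing = £948.25
Difference = |£286.44 − £948.25| = £661.81 ≈ £662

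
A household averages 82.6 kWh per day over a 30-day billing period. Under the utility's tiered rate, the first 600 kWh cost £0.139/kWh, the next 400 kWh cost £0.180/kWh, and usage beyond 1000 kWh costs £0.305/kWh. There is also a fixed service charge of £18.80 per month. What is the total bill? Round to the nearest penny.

Usage = 82.6 kWh/day × 30 days = 2478 kWh
First 600 kWh × £0.139 = £83.40
Next 400 kWh × £0.180 = £72.00
Remaining 1478 kWh × £0.305 = £450.79
Energy charge = £606.19; + service £18.80 = £624.99

£624.99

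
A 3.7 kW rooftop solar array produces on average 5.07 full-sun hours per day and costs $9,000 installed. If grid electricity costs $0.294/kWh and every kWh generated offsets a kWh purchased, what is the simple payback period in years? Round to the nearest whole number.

4 years

Daily generation = 3.7 kW × 5.07 h = 18.76 kWh
Annual generation = 18.76 × 365 = 6847 kWh
Annual savings = 6847 × $0.294 = $2,013.03
Payback = $9,000 / $2,013.03 = 4.47 years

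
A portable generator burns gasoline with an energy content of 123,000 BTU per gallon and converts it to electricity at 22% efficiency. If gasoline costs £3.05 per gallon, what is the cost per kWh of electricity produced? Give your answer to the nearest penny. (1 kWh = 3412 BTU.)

£0.38

Electrical output per gallon = 123,000 BTU × 0.22 / 3412 BTU/kWh = 7.931 kWh
Cost per kWh = £3.05 / 7.931 kWh = £0.385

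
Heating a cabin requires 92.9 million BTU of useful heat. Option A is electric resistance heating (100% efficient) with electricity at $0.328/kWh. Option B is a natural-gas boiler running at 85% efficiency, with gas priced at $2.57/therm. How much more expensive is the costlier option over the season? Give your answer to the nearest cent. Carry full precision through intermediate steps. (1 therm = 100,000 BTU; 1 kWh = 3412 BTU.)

Heat load = 92.9 × 10⁶ BTU = 92,900,000 BTU
Gas: input = 92,900,000 / 0.850 = 109,294,118 BTU = 1,093 therm → 1,093 × $2.57 = $2,808.86
Electric: 92,900,000 BTU / 3412 = 27,230 kWh → × $0.328 = $8,930.60
Difference = |$2,808.86 − $8,930.60| = $6,121.74

$6121.74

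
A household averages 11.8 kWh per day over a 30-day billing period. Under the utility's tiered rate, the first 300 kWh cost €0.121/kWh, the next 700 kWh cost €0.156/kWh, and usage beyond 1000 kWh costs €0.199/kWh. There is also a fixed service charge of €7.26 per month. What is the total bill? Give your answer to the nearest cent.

Usage = 11.8 kWh/day × 30 days = 354 kWh
First 300 kWh × €0.121 = €36.30
Next 54 kWh × €0.156 = €8.42
Remaining tier: 0 kWh (not reached)
Energy charge = €44.72; + service €7.26 = €51.98

€51.98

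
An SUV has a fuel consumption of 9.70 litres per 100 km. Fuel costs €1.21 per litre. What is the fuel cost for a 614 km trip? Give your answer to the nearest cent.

Fuel = 9.70 L/100 km × 614 km / 100 = 59.56 L
Cost = 59.56 L × €1.21/L = €72.07

€72.07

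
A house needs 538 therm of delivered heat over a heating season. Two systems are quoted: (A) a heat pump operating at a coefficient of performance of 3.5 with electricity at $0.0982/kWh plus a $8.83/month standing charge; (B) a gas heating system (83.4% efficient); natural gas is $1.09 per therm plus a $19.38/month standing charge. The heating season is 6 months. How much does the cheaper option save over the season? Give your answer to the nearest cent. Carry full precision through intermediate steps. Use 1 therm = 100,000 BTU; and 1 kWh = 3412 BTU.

Heat load = 538 therm × 100,000 = 53,800,000 BTU
Gas: input = 53,800,000 / 0.834 = 64,508,393 BTU = 645.1 therm → 645.1 × $1.09 = $703.14; + 6 × $19.38 standing = $819.42
Heat pump: 53,800,000 BTU / 3412 = 15,770 kWh heat; / 3.5 = 4,505 kWh in → × $0.0982 = $442.40; + 6 × $8.83 standing = $495.38
Difference = |$819.42 − $495.38| = $324.04

$324.04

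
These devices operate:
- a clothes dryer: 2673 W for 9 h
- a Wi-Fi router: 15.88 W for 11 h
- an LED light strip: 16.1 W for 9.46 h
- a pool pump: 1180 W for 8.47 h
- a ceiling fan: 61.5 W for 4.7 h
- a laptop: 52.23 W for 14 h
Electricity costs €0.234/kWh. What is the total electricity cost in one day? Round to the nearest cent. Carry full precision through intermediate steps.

clothes dryer: 2673 W × 9 h = 24,057 Wh = 24.06 kWh
Wi-Fi router: 15.88 W × 11 h = 175 Wh = 0.1747 kWh
LED light strip: 16.1 W × 9.46 h = 152 Wh = 0.1523 kWh
pool pump: 1180 W × 8.47 h = 9,995 Wh = 9.995 kWh
ceiling fan: 61.5 W × 4.7 h = 289 Wh = 0.2891 kWh
laptop: 52.23 W × 14 h = 731 Wh = 0.7312 kWh
Total energy = 24.06 + 0.1747 + 0.1523 + 9.995 + 0.2891 + 0.7312 = 35.4 kWh
Cost = 35.4 kWh × €0.234 = €8.28

€8.28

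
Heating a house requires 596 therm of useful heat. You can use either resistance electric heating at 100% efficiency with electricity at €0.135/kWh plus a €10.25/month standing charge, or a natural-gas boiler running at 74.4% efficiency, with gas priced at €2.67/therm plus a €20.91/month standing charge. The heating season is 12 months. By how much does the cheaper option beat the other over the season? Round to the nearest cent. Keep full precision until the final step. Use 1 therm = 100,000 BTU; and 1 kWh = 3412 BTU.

€91.36

Heat load = 596 therm × 100,000 = 59,600,000 BTU
Gas: input = 59,600,000 / 0.744 = 80,107,527 BTU = 801.1 therm → 801.1 × €2.67 = €2,138.87; + 12 × €20.91 standing = €2,389.79
Electric: 59,600,000 BTU / 3412 = 17,470 kWh → × €0.135 = €2,358.15; + 12 × €10.25 standing = €2,481.15
Difference = |€2,389.79 − €2,481.15| = €91.36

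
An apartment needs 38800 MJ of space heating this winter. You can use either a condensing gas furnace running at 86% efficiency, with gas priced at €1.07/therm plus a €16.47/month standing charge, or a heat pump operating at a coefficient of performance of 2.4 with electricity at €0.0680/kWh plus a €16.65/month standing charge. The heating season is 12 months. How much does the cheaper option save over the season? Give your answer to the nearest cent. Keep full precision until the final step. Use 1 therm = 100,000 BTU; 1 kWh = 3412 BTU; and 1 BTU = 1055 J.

€150.02

Heat load = 38800 MJ = 38,800,000,000 J / 1055 = 36,777,251 BTU
Gas: input = 36,777,251 / 0.86 = 42,764,246 BTU = 427.6 therm → 427.6 × €1.07 = €457.58; + 12 × €16.47 standing = €655.22
Heat pump: 36,777,251 BTU / 3412 = 10,780 kWh heat; / 2.4 = 4,491 kWh in → × €0.0680 = €305.40; + 12 × €16.65 standing = €505.20
Difference = |€655.22 − €505.20| = €150.02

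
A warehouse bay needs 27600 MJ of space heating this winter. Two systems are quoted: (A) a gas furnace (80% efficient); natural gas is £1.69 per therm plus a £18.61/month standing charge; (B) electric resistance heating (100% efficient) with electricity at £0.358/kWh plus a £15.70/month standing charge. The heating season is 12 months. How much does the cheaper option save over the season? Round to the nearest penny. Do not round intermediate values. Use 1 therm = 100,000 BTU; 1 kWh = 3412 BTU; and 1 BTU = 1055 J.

Heat load = 27600 MJ = 27,600,000,000 J / 1055 = 26,161,137 BTU
Gas: input = 26,161,137 / 0.80 = 32,701,422 BTU = 327 therm → 327 × £1.69 = £552.65; + 12 × £18.61 standing = £775.97
Electric: 26,161,137 BTU / 3412 = 7,667 kWh → × £0.358 = £2,744.93; + 12 × £15.70 standing = £2,933.33
Difference = |£775.97 − £2,933.33| = £2,157.35

£2157.35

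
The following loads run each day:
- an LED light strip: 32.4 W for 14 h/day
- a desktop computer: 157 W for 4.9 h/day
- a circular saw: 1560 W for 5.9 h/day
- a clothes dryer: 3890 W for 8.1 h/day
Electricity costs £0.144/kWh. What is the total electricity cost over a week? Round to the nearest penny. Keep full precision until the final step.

LED light strip: 32.4 W × 14 h × 7 d = 3,175 Wh = 3.175 kWh
desktop computer: 157 W × 4.9 h × 7 d = 5,385 Wh = 5.385 kWh
circular saw: 1560 W × 5.9 h × 7 d = 64,428 Wh = 64.43 kWh
clothes dryer: 3890 W × 8.1 h × 7 d = 220,563 Wh = 220.6 kWh
Total energy = 3.175 + 5.385 + 64.43 + 220.6 = 293.6 kWh
Cost = 293.6 kWh × £0.144 = £42.27

£42.27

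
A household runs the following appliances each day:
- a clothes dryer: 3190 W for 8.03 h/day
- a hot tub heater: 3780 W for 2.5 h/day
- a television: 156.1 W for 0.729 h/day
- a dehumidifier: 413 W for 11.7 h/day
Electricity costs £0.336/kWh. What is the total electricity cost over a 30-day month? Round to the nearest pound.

clothes dryer: 3190 W × 8.03 h × 30 d = 768,471 Wh = 768.5 kWh
hot tub heater: 3780 W × 2.5 h × 30 d = 283,500 Wh = 283.5 kWh
television: 156.1 W × 0.729 h × 30 d = 3,414 Wh = 3.414 kWh
dehumidifier: 413 W × 11.7 h × 30 d = 144,963 Wh = 145 kWh
Total energy = 768.5 + 283.5 + 3.414 + 145 = 1,200 kWh
Cost = 1,200 kWh × £0.336 = £403.32 ≈ £403

£403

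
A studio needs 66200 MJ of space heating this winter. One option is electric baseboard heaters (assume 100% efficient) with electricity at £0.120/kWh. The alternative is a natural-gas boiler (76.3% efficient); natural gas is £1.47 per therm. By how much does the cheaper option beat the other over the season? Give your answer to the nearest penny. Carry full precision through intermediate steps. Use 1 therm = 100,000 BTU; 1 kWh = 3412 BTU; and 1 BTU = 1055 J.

£997.95

Heat load = 66200 MJ = 66,200,000,000 J / 1055 = 62,748,815 BTU
Gas: input = 62,748,815 / 0.763 = 82,239,600 BTU = 822.4 therm → 822.4 × £1.47 = £1,208.92
Electric: 62,748,815 BTU / 3412 = 18,390 kWh → × £0.120 = £2,206.88
Difference = |£1,208.92 − £2,206.88| = £997.95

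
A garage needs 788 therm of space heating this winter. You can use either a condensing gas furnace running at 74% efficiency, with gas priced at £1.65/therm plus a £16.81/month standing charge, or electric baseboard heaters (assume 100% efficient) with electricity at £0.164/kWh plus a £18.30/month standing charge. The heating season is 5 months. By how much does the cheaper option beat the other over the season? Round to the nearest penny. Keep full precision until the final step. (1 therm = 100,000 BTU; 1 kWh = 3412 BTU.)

£2038.00

Heat load = 788 therm × 100,000 = 78,800,000 BTU
Gas: input = 78,800,000 / 0.74 = 106,486,486 BTU = 1,065 therm → 1,065 × £1.65 = £1,757.03; + 5 × £16.81 standing = £1,841.08
Electric: 78,800,000 BTU / 3412 = 23,090 kWh → × £0.164 = £3,787.57; + 5 × £18.30 standing = £3,879.07
Difference = |£1,841.08 − £3,879.07| = £2,038.00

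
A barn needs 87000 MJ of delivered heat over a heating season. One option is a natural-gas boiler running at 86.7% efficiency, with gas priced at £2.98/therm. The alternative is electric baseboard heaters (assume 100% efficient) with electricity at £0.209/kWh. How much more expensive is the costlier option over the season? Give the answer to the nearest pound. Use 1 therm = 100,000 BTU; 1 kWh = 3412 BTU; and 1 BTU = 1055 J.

£2217

Heat load = 87000 MJ = 87,000,000,000 J / 1055 = 82,464,455 BTU
Gas: input = 82,464,455 / 0.867 = 95,114,712 BTU = 951.1 therm → 951.1 × £2.98 = £2,834.42
Electric: 82,464,455 BTU / 3412 = 24,170 kWh → × £0.209 = £5,051.31
Difference = |£2,834.42 − £5,051.31| = £2,216.89 ≈ £2217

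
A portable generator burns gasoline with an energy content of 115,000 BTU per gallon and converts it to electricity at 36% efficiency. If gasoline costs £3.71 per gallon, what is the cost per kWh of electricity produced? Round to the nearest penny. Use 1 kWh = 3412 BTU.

£0.31

Electrical output per gallon = 115,000 BTU × 0.36 / 3412 BTU/kWh = 12.13 kWh
Cost per kWh = £3.71 / 12.13 kWh = £0.306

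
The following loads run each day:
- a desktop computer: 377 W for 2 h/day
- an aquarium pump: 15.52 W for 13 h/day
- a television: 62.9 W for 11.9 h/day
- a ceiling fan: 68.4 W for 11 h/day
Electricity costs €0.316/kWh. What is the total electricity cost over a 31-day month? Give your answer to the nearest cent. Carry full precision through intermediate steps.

desktop computer: 377 W × 2 h × 31 d = 23,374 Wh = 23.37 kWh
aquarium pump: 15.52 W × 13 h × 31 d = 6,255 Wh = 6.255 kWh
television: 62.9 W × 11.9 h × 31 d = 23,204 Wh = 23.2 kWh
ceiling fan: 68.4 W × 11 h × 31 d = 23,324 Wh = 23.32 kWh
Total energy = 23.37 + 6.255 + 23.2 + 23.32 = 76.16 kWh
Cost = 76.16 kWh × €0.316 = €24.07

€24.07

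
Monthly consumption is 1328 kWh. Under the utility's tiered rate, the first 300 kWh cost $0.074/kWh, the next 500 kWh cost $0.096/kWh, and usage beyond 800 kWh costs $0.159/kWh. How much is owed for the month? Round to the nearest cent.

First 300 kWh × $0.074 = $22.20
Next 500 kWh × $0.096 = $48.00
Remaining 528 kWh × $0.159 = $83.95
Total = $154.15

$154.15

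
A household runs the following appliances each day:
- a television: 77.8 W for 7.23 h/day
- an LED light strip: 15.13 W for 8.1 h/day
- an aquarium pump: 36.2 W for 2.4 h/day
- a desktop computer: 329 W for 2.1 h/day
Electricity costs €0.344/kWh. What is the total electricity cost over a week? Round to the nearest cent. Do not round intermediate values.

television: 77.8 W × 7.23 h × 7 d = 3,937 Wh = 3.937 kWh
LED light strip: 15.13 W × 8.1 h × 7 d = 858 Wh = 0.8579 kWh
aquarium pump: 36.2 W × 2.4 h × 7 d = 608 Wh = 0.6082 kWh
desktop computer: 329 W × 2.1 h × 7 d = 4,836 Wh = 4.836 kWh
Total energy = 3.937 + 0.8579 + 0.6082 + 4.836 = 10.24 kWh
Cost = 10.24 kWh × €0.344 = €3.52

€3.52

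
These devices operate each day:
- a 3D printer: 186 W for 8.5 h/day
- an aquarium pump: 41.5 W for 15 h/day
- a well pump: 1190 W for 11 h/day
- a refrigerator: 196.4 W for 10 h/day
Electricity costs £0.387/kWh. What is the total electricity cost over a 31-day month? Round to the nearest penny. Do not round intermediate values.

£207.04

3D printer: 186 W × 8.5 h × 31 d = 49,011 Wh = 49.01 kWh
aquarium pump: 41.5 W × 15 h × 31 d = 19,298 Wh = 19.3 kWh
well pump: 1190 W × 11 h × 31 d = 405,790 Wh = 405.8 kWh
refrigerator: 196.4 W × 10 h × 31 d = 60,884 Wh = 60.88 kWh
Total energy = 49.01 + 19.3 + 405.8 + 60.88 = 535 kWh
Cost = 535 kWh × £0.387 = £207.04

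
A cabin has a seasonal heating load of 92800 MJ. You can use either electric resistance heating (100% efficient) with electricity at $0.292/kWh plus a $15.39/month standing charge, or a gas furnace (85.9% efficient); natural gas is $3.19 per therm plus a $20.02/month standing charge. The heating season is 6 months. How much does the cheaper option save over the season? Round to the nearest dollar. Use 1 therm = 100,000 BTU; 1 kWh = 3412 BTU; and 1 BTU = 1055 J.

$4233

Heat load = 92800 MJ = 92,800,000,000 J / 1055 = 87,962,085 BTU
Gas: input = 87,962,085 / 0.859 = 102,400,565 BTU = 1,024 therm → 1,024 × $3.19 = $3,266.58; + 6 × $20.02 standing = $3,386.70
Electric: 87,962,085 BTU / 3412 = 25,780 kWh → × $0.292 = $7,527.82; + 6 × $15.39 standing = $7,620.16
Difference = |$3,386.70 − $7,620.16| = $4,233.46 ≈ $4233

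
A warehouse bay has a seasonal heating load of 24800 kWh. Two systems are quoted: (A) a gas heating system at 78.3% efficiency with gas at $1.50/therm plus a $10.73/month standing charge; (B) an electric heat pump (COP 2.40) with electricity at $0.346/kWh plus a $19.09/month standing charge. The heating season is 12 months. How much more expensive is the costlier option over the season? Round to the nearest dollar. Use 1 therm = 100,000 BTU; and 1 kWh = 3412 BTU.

Heat load = 24800 kWh × 3412 = 84,617,600 BTU
Gas: input = 84,617,600 / 0.783 = 108,068,455 BTU = 1,081 therm → 1,081 × $1.50 = $1,621.03; + 12 × $10.73 standing = $1,749.79
Heat pump: 84,617,600 BTU / 3412 = 24,800 kWh heat; / 2.40 = 10,330 kWh in → × $0.346 = $3,575.33; + 12 × $19.09 standing = $3,804.41
Difference = |$1,749.79 − $3,804.41| = $2,054.63 ≈ $2055

$2055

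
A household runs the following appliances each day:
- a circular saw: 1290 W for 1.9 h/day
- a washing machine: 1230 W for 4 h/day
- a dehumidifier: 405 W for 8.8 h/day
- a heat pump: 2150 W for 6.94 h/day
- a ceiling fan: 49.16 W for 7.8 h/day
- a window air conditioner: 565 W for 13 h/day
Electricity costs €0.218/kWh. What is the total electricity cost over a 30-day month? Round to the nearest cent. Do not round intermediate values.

€219.64

circular saw: 1290 W × 1.9 h × 30 d = 73,530 Wh = 73.53 kWh
washing machine: 1230 W × 4 h × 30 d = 147,600 Wh = 147.6 kWh
dehumidifier: 405 W × 8.8 h × 30 d = 106,920 Wh = 106.9 kWh
heat pump: 2150 W × 6.94 h × 30 d = 447,630 Wh = 447.6 kWh
ceiling fan: 49.16 W × 7.8 h × 30 d = 11,503 Wh = 11.5 kWh
window air conditioner: 565 W × 13 h × 30 d = 220,350 Wh = 220.3 kWh
Total energy = 73.53 + 147.6 + 106.9 + 447.6 + 11.5 + 220.3 = 1,008 kWh
Cost = 1,008 kWh × €0.218 = €219.64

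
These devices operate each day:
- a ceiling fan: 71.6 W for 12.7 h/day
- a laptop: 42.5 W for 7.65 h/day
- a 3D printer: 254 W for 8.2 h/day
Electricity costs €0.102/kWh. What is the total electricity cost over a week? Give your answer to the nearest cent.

€2.37

ceiling fan: 71.6 W × 12.7 h × 7 d = 6,365 Wh = 6.365 kWh
laptop: 42.5 W × 7.65 h × 7 d = 2,276 Wh = 2.276 kWh
3D printer: 254 W × 8.2 h × 7 d = 14,580 Wh = 14.58 kWh
Total energy = 6.365 + 2.276 + 14.58 = 23.22 kWh
Cost = 23.22 kWh × €0.102 = €2.37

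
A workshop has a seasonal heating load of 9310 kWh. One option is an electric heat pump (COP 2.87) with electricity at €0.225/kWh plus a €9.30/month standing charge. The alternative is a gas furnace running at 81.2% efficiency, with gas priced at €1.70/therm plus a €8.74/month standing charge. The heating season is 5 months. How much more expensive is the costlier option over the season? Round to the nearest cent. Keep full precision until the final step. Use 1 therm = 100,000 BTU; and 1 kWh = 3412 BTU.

Heat load = 9310 kWh × 3412 = 31,765,720 BTU
Gas: input = 31,765,720 / 0.812 = 39,120,345 BTU = 391.2 therm → 391.2 × €1.70 = €665.05; + 5 × €8.74 standing = €708.75
Heat pump: 31,765,720 BTU / 3412 = 9,310 kWh heat; / 2.87 = 3,244 kWh in → × €0.225 = €729.88; + 5 × €9.30 standing = €776.38
Difference = |€708.75 − €776.38| = €67.63

€67.63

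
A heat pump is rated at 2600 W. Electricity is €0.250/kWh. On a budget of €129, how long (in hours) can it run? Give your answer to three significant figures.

Energy budget = €129 / €0.250 per kWh = 516 kWh = 516,000 Wh
Runtime = 516,000 Wh / 2600 W = 198.5 h

198 h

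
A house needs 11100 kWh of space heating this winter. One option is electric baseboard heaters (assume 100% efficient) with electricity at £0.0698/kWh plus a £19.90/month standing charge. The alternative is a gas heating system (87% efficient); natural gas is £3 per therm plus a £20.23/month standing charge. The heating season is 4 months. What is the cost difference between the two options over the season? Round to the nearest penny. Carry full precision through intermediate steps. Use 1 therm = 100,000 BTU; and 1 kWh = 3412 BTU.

£532.51

Heat load = 11100 kWh × 3412 = 37,873,200 BTU
Gas: input = 37,873,200 / 0.87 = 43,532,414 BTU = 435.3 therm → 435.3 × £3 = £1,305.97; + 4 × £20.23 standing = £1,386.89
Electric: 37,873,200 BTU / 3412 = 11,100 kWh → × £0.0698 = £774.78; + 4 × £19.90 standing = £854.38
Difference = |£1,386.89 − £854.38| = £532.51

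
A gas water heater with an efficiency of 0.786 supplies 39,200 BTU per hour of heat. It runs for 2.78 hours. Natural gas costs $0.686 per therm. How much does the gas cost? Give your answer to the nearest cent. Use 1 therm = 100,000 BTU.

Heat delivered = 39,200 BTU/h × 2.78 h = 108,976 BTU
Gas input = 108,976 / 0.786 = 138,646 BTU
= 138,646 / 100,000 = 1.386 therm
Cost = 1.386 × $0.686/therm = $0.95

$0.95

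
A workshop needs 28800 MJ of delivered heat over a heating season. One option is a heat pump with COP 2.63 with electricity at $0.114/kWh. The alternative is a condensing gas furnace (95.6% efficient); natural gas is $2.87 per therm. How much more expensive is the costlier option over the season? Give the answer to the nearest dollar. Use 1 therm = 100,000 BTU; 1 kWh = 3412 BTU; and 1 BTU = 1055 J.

$473

Heat load = 28800 MJ = 28,800,000,000 J / 1055 = 27,298,578 BTU
Gas: input = 27,298,578 / 0.956 = 28,554,998 BTU = 285.5 therm → 285.5 × $2.87 = $819.53
Heat pump: 27,298,578 BTU / 3412 = 8,001 kWh heat; / 2.63 = 3,042 kWh in → × $0.114 = $346.80
Difference = |$819.53 − $346.80| = $472.73 ≈ $473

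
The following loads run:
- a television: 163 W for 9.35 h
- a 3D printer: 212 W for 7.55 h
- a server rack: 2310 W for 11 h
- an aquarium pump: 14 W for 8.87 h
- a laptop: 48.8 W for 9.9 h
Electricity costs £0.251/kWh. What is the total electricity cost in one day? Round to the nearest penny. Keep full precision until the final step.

television: 163 W × 9.35 h = 1,524 Wh = 1.524 kWh
3D printer: 212 W × 7.55 h = 1,601 Wh = 1.601 kWh
server rack: 2310 W × 11 h = 25,410 Wh = 25.41 kWh
aquarium pump: 14 W × 8.87 h = 124 Wh = 0.1242 kWh
laptop: 48.8 W × 9.9 h = 483 Wh = 0.4831 kWh
Total energy = 1.524 + 1.601 + 25.41 + 0.1242 + 0.4831 = 29.14 kWh
Cost = 29.14 kWh × £0.251 = £7.31

£7.31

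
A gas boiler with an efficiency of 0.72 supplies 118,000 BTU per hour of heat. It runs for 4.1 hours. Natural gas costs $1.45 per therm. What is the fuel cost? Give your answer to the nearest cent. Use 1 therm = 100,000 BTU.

Heat delivered = 118,000 BTU/h × 4.1 h = 483,800 BTU
Gas input = 483,800 / 0.72 = 671,944 BTU
= 671,944 / 100,000 = 6.719 therm
Cost = 6.719 × $1.45/therm = $9.74

$9.74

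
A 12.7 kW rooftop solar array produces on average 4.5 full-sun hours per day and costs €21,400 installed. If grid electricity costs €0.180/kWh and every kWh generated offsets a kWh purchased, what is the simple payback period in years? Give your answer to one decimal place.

Daily generation = 12.7 kW × 4.5 h = 57.15 kWh
Annual generation = 57.15 × 365 = 20860 kWh
Annual savings = 20860 × €0.180 = €3,754.75
Payback = €21,400 / €3,754.75 = 5.7 years

5.7 years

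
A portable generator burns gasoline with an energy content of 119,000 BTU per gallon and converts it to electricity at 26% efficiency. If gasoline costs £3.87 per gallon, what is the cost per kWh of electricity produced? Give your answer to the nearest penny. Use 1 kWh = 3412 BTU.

Electrical output per gallon = 119,000 BTU × 0.26 / 3412 BTU/kWh = 9.068 kWh
Cost per kWh = £3.87 / 9.068 kWh = £0.427

£0.43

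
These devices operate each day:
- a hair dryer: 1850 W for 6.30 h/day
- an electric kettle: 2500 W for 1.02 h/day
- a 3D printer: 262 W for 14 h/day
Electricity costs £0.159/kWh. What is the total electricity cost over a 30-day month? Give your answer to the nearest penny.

hair dryer: 1850 W × 6.30 h × 30 d = 349,650 Wh = 349.6 kWh
electric kettle: 2500 W × 1.02 h × 30 d = 76,500 Wh = 76.5 kWh
3D printer: 262 W × 14 h × 30 d = 110,040 Wh = 110 kWh
Total energy = 349.6 + 76.5 + 110 = 536.2 kWh
Cost = 536.2 kWh × £0.159 = £85.25

£85.25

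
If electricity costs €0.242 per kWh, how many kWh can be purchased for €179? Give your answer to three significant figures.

€179 / €0.242 per kWh = 739.7 kWh

740 kWh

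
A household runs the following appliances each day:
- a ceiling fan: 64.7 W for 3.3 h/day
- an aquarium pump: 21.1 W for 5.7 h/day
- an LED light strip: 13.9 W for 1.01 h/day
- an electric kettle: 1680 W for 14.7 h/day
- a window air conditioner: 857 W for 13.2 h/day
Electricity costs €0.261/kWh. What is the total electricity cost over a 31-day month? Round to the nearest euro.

€294

ceiling fan: 64.7 W × 3.3 h × 31 d = 6,619 Wh = 6.619 kWh
aquarium pump: 21.1 W × 5.7 h × 31 d = 3,728 Wh = 3.728 kWh
LED light strip: 13.9 W × 1.01 h × 31 d = 435 Wh = 0.4352 kWh
electric kettle: 1680 W × 14.7 h × 31 d = 765,576 Wh = 765.6 kWh
window air conditioner: 857 W × 13.2 h × 31 d = 350,684 Wh = 350.7 kWh
Total energy = 6.619 + 3.728 + 0.4352 + 765.6 + 350.7 = 1,127 kWh
Cost = 1,127 kWh × €0.261 = €294.16 ≈ €294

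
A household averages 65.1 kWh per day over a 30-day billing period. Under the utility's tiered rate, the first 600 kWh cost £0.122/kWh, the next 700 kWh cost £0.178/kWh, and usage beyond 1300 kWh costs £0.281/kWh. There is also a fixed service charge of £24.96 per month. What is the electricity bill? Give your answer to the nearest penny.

Usage = 65.1 kWh/day × 30 days = 1953 kWh
First 600 kWh × £0.122 = £73.20
Next 700 kWh × £0.178 = £124.60
Remaining 653 kWh × £0.281 = £183.49
Energy charge = £381.29; + service £24.96 = £406.25

£406.25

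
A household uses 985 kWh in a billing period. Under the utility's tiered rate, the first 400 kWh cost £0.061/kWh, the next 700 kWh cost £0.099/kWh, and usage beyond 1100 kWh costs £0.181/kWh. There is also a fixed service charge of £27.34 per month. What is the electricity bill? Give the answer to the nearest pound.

£110

First 400 kWh × £0.061 = £24.40
Next 585 kWh × £0.099 = £57.92
Remaining tier: 0 kWh (not reached)
Energy charge = £82.31; + service £27.34 = £109.66 ≈ £110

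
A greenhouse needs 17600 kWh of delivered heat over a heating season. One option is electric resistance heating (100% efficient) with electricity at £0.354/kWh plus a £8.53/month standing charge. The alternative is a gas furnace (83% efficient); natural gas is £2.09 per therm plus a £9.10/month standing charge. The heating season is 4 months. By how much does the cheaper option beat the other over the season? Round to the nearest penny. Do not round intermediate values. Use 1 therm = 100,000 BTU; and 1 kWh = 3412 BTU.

£4715.99

Heat load = 17600 kWh × 3412 = 60,051,200 BTU
Gas: input = 60,051,200 / 0.83 = 72,350,843 BTU = 723.5 therm → 723.5 × £2.09 = £1,512.13; + 4 × £9.10 standing = £1,548.53
Electric: 60,051,200 BTU / 3412 = 17,600 kWh → × £0.354 = £6,230.40; + 4 × £8.53 standing = £6,264.52
Difference = |£1,548.53 − £6,264.52| = £4,715.99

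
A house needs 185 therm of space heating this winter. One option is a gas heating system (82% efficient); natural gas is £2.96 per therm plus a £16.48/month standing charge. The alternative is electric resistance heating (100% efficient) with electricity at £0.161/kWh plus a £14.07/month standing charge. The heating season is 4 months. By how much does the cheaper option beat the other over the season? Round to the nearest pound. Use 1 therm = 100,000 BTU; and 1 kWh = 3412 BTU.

Heat load = 185 therm × 100,000 = 18,500,000 BTU
Gas: input = 18,500,000 / 0.82 = 22,560,976 BTU = 225.6 therm → 225.6 × £2.96 = £667.80; + 4 × £16.48 standing = £733.72
Electric: 18,500,000 BTU / 3412 = 5,422 kWh → × £0.161 = £872.95; + 4 × £14.07 standing = £929.23
Difference = |£733.72 − £929.23| = £195.50 ≈ £196

£196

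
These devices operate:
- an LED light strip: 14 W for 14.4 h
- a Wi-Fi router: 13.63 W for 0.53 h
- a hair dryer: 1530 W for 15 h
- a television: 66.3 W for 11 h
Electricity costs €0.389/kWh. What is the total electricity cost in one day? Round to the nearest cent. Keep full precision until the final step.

LED light strip: 14 W × 14.4 h = 202 Wh = 0.2016 kWh
Wi-Fi router: 13.63 W × 0.53 h = 7 Wh = 0.007224 kWh
hair dryer: 1530 W × 15 h = 22,950 Wh = 22.95 kWh
television: 66.3 W × 11 h = 729 Wh = 0.7293 kWh
Total energy = 0.2016 + 0.007224 + 22.95 + 0.7293 = 23.89 kWh
Cost = 23.89 kWh × €0.389 = €9.29

€9.29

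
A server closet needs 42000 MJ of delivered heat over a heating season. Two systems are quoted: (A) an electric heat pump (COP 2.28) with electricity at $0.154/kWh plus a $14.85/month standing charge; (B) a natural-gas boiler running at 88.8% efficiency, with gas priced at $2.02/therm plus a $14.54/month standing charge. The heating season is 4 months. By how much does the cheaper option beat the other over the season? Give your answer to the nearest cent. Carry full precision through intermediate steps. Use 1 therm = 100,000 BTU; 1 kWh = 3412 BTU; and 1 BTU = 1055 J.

$116.27

Heat load = 42000 MJ = 42,000,000,000 J / 1055 = 39,810,427 BTU
Gas: input = 39,810,427 / 0.888 = 44,831,561 BTU = 448.3 therm → 448.3 × $2.02 = $905.60; + 4 × $14.54 standing = $963.76
Heat pump: 39,810,427 BTU / 3412 = 11,670 kWh heat; / 2.28 = 5,117 kWh in → × $0.154 = $788.09; + 4 × $14.85 standing = $847.49
Difference = |$963.76 − $847.49| = $116.27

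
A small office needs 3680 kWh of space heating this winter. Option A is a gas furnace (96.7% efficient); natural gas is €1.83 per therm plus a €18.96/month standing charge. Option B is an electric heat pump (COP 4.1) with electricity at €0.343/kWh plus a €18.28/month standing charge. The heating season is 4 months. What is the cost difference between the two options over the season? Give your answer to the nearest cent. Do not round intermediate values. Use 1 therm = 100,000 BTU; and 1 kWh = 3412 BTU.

Heat load = 3680 kWh × 3412 = 12,556,160 BTU
Gas: input = 12,556,160 / 0.967 = 12,984,654 BTU = 129.8 therm → 129.8 × €1.83 = €237.62; + 4 × €18.96 standing = €313.46
Heat pump: 12,556,160 BTU / 3412 = 3,680 kWh heat; / 4.1 = 897.6 kWh in → × €0.343 = €307.86; + 4 × €18.28 standing = €380.98
Difference = |€313.46 − €380.98| = €67.52

€67.52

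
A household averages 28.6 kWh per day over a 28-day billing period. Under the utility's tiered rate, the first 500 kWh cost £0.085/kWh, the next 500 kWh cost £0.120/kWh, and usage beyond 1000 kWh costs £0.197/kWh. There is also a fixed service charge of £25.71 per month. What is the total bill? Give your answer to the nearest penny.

Usage = 28.6 kWh/day × 28 days = 800.8 kWh
First 500 kWh × £0.085 = £42.50
Next 300.8 kWh × £0.120 = £36.10
Remaining tier: 0 kWh (not reached)
Energy charge = £78.60; + service £25.71 = £104.31

£104.31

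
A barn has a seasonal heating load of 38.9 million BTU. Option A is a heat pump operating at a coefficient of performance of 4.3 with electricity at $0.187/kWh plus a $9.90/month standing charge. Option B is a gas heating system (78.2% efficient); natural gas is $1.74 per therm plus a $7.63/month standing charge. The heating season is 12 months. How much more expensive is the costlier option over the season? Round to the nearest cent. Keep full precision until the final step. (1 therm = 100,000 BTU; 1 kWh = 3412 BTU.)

Heat load = 38.9 × 10⁶ BTU = 38,900,000 BTU
Gas: input = 38,900,000 / 0.782 = 49,744,246 BTU = 497.4 therm → 497.4 × $1.74 = $865.55; + 12 × $7.63 standing = $957.11
Heat pump: 38,900,000 BTU / 3412 = 11,400 kWh heat; / 4.3 = 2,651 kWh in → × $0.187 = $495.81; + 12 × $9.90 standing = $614.61
Difference = |$957.11 − $614.61| = $342.50

$342.50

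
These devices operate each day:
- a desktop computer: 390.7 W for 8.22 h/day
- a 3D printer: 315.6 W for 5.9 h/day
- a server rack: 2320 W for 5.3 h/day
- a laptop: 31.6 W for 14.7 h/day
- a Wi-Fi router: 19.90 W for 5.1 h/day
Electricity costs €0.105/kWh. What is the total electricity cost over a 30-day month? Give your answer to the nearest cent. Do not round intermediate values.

desktop computer: 390.7 W × 8.22 h × 30 d = 96,347 Wh = 96.35 kWh
3D printer: 315.6 W × 5.9 h × 30 d = 55,861 Wh = 55.86 kWh
server rack: 2320 W × 5.3 h × 30 d = 368,880 Wh = 368.9 kWh
laptop: 31.6 W × 14.7 h × 30 d = 13,936 Wh = 13.94 kWh
Wi-Fi router: 19.90 W × 5.1 h × 30 d = 3,045 Wh = 3.045 kWh
Total energy = 96.35 + 55.86 + 368.9 + 13.94 + 3.045 = 538.1 kWh
Cost = 538.1 kWh × €0.105 = €56.50

€56.50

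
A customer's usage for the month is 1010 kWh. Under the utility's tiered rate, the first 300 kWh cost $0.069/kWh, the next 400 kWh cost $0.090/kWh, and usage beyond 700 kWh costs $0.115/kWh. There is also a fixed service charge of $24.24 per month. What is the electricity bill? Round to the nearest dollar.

$117

First 300 kWh × $0.069 = $20.70
Next 400 kWh × $0.090 = $36.00
Remaining 310 kWh × $0.115 = $35.65
Energy charge = $92.35; + service $24.24 = $116.59 ≈ $117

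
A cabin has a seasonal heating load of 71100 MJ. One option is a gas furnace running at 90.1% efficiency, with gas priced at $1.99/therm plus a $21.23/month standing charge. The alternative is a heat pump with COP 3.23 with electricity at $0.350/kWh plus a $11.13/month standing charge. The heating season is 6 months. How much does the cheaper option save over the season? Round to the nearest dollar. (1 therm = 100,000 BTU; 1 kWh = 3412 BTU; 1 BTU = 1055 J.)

Heat load = 71100 MJ = 71,100,000,000 J / 1055 = 67,393,365 BTU
Gas: input = 67,393,365 / 0.901 = 74,798,407 BTU = 748 therm → 748 × $1.99 = $1,488.49; + 6 × $21.23 standing = $1,615.87
Heat pump: 67,393,365 BTU / 3412 = 19,750 kWh heat; / 3.23 = 6,115 kWh in → × $0.350 = $2,140.30; + 6 × $11.13 standing = $2,207.08
Difference = |$1,615.87 − $2,207.08| = $591.21 ≈ $591

$591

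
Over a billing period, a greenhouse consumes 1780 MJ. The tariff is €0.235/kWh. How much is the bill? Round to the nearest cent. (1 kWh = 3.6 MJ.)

1780 MJ × (0.27778 kWh/MJ) = 494.4 kWh
Cost = 494.4 kWh × €0.235/kWh = €116.19

€116.19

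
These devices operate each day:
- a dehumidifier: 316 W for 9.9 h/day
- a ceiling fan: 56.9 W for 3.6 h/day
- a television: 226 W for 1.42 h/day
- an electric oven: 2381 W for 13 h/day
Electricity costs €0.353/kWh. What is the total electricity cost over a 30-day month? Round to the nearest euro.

dehumidifier: 316 W × 9.9 h × 30 d = 93,852 Wh = 93.85 kWh
ceiling fan: 56.9 W × 3.6 h × 30 d = 6,145 Wh = 6.145 kWh
television: 226 W × 1.42 h × 30 d = 9,628 Wh = 9.628 kWh
electric oven: 2381 W × 13 h × 30 d = 928,590 Wh = 928.6 kWh
Total energy = 93.85 + 6.145 + 9.628 + 928.6 = 1,038 kWh
Cost = 1,038 kWh × €0.353 = €366.49 ≈ €366

€366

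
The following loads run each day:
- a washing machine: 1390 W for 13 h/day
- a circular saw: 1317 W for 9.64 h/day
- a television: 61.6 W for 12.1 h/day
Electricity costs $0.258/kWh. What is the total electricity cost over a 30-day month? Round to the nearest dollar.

$244

washing machine: 1390 W × 13 h × 30 d = 542,100 Wh = 542.1 kWh
circular saw: 1317 W × 9.64 h × 30 d = 380,876 Wh = 380.9 kWh
television: 61.6 W × 12.1 h × 30 d = 22,361 Wh = 22.36 kWh
Total energy = 542.1 + 380.9 + 22.36 = 945.3 kWh
Cost = 945.3 kWh × $0.258 = $243.90 ≈ $244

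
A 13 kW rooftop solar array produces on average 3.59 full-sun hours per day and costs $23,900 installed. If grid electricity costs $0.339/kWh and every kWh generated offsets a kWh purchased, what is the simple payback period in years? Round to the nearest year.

4 years

Daily generation = 13 kW × 3.59 h = 46.67 kWh
Annual generation = 46.67 × 365 = 17035 kWh
Annual savings = 17035 × $0.339 = $5,774.71
Payback = $23,900 / $5,774.71 = 4.14 years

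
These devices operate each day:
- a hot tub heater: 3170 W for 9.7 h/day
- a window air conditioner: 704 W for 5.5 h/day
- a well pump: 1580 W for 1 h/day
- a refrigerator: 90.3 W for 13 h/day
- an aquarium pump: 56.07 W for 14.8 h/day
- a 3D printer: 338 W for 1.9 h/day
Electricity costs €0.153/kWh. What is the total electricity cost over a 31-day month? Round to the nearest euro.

€184

hot tub heater: 3170 W × 9.7 h × 31 d = 953,219 Wh = 953.2 kWh
window air conditioner: 704 W × 5.5 h × 31 d = 120,032 Wh = 120 kWh
well pump: 1580 W × 1 h × 31 d = 48,980 Wh = 48.98 kWh
refrigerator: 90.3 W × 13 h × 31 d = 36,391 Wh = 36.39 kWh
aquarium pump: 56.07 W × 14.8 h × 31 d = 25,725 Wh = 25.72 kWh
3D printer: 338 W × 1.9 h × 31 d = 19,908 Wh = 19.91 kWh
Total energy = 953.2 + 120 + 48.98 + 36.39 + 25.72 + 19.91 = 1,204 kWh
Cost = 1,204 kWh × €0.153 = €184.25 ≈ €184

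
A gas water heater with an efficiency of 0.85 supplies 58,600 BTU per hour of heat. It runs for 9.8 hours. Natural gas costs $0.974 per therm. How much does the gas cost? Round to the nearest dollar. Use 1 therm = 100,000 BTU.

$7

Heat delivered = 58,600 BTU/h × 9.8 h = 574,280 BTU
Gas input = 574,280 / 0.85 = 675,624 BTU
= 675,624 / 100,000 = 6.756 therm
Cost = 6.756 × $0.974/therm = $6.58 ≈ $7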